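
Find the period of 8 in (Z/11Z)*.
10

11 is prime, so ord(8) divides φ(11) = 10.
Divisors of 10: 1, 2, 5, 10.
Repeated squaring: 8^1 ≡ 8, 8^2 ≡ 9, 8^4 ≡ 4, 8^8 ≡ 5 (mod 11).
Test 8^d mod 11 for each divisor d in increasing order:
8^1 ≡ 8
8^2 ≡ 9
8^5 = 8^4·8^1 ≡ 10
8^10 = 8^8·8^2 ≡ 1  ← first divisor giving 1
The order is 10.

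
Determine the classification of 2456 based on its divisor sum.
deficient

Proper divisors of 2456: sum = 1 + 2 + 4 + 8 + 307 + 614 + 1228 = 2164
Since 2164 < 2456, 2456 is deficient.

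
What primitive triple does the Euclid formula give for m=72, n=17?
(4895, 2448, 5473)

Euclid's formula: a = m² - n², b = 2mn, c = m² + n²
m = 72, n = 17
a = 72² - 17² = 5184 - 289 = 4895
b = 2 × 72 × 17 = 2448
c = 72² + 17² = 5184 + 289 = 5473
Verification: 4895² + 2448² = 23961025 + 5992704 = 29953729 = 5473² ✓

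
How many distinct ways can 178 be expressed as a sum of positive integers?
571701605655

p(n) counts ways to write n as a sum of positive integers (order ignored).
Euler's pentagonal recurrence: p(k) = p(k-1) + p(k-2) - p(k-5) - p(k-7) + p(k-12) + p(k-15) - ... (offsets j(3j∓1)/2, signs ++--, p(0)=1, p(<0)=0).
DP table for k = 0..177: p(0)=1, p(1)=1, p(2)=2, p(3)=3, p(4)=5, p(5)=7, p(6)=11, p(7)=15, p(8)=22, p(9)=30, p(10)=42, p(11)=56, p(12)=77, p(13)=101, p(14)=135, p(15)=176, p(16)=231, p(17)=297, p(18)=385, p(19)=490, p(20)=627, p(21)=792, p(22)=1002, p(23)=1255, p(24)=1575, p(25)=1958, p(26)=2436, p(27)=3010, p(28)=3718, p(29)=4565, p(30)=5604, p(31)=6842, p(32)=8349, p(33)=10143, p(34)=12310, p(35)=14883, p(36)=17977, p(37)=21637, p(38)=26015, p(39)=31185, p(40)=37338, p(41)=44583, p(42)=53174, p(43)=63261, p(44)=75175, p(45)=89134, p(46)=105558, p(47)=124754, p(48)=147273, p(49)=173525, p(50)=204226, p(51)=239943, p(52)=281589, p(53)=329931, p(54)=386155, p(55)=451276, p(56)=526823, p(57)=614154, p(58)=715220, p(59)=831820, p(60)=966467, p(61)=1121505, p(62)=1300156, p(63)=1505499, p(64)=1741630, p(65)=2012558, p(66)=2323520, p(67)=2679689, p(68)=3087735, p(69)=3554345, p(70)=4087968, p(71)=4697205, p(72)=5392783, p(73)=6185689, p(74)=7089500, p(75)=8118264, p(76)=9289091, p(77)=10619863, p(78)=12132164, p(79)=13848650, p(80)=15796476, p(81)=18004327, p(82)=20506255, p(83)=23338469, p(84)=26543660, p(85)=30167357, p(86)=34262962, p(87)=38887673, p(88)=44108109, p(89)=49995925, p(90)=56634173, p(91)=64112359, p(92)=72533807, p(93)=82010177, p(94)=92669720, p(95)=104651419, p(96)=118114304, p(97)=133230930, p(98)=150198136, p(99)=169229875, p(100)=190569292, p(101)=214481126, p(102)=241265379, p(103)=271248950, p(104)=304801365, p(105)=342325709, p(106)=384276336, p(107)=431149389, p(108)=483502844, p(109)=541946240, p(110)=607163746, p(111)=679903203, p(112)=761002156, p(113)=851376628, p(114)=952050665, p(115)=1064144451, p(116)=1188908248, p(117)=1327710076, p(118)=1482074143, p(119)=1653668665, p(120)=1844349560, p(121)=2056148051, p(122)=2291320912, p(123)=2552338241, p(124)=2841940500, p(125)=3163127352, p(126)=3519222692, p(127)=3913864295, p(128)=4351078600, p(129)=4835271870, p(130)=5371315400, p(131)=5964539504, p(132)=6620830889, p(133)=7346629512, p(134)=8149040695, p(135)=9035836076, p(136)=10015581680, p(137)=11097645016, p(138)=12292341831, p(139)=13610949895, p(140)=15065878135, p(141)=16670689208, p(142)=18440293320, p(143)=20390982757, p(144)=22540654445, p(145)=24908858009, p(146)=27517052599, p(147)=30388671978, p(148)=33549419497, p(149)=37027355200, p(150)=40853235313, p(151)=45060624582, p(152)=49686288421, p(153)=54770336324, p(154)=60356673280, p(155)=66493182097, p(156)=73232243759, p(157)=80630964769, p(158)=88751778802, p(159)=97662728555, p(160)=107438159466, p(161)=118159068427, p(162)=129913904637, p(163)=142798995930, p(164)=156919475295, p(165)=172389800255, p(166)=189334822579, p(167)=207890420102, p(168)=228204732751, p(169)=250438925115, p(170)=274768617130, p(171)=301384802048, p(172)=330495499613, p(173)=362326859895, p(174)=397125074750, p(175)=435157697830, p(176)=476715857290, p(177)=522115831195.
Final step: p(178) = p(177) + p(176) - p(173) - p(171) + p(166) + p(163) - p(156) - p(152) + p(143) + p(138) - p(127) - p(121) + p(108) + p(101) - p(86) - p(78) + p(61) + p(52) - p(33) - p(23) + p(2)
= 522115831195 + 476715857290 - 362326859895 - 301384802048 + 189334822579 + 142798995930 - 73232243759 - 49686288421 + 20390982757 + 12292341831 - 3913864295 - 2056148051 + 483502844 + 214481126 - 34262962 - 12132164 + 1121505 + 281589 - 10143 - 1255 + 2
= 571701605655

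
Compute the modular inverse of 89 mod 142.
75

gcd(89, 142) = 1, so the inverse exists.
Extended Euclidean algorithm on (142, 89):
142 = 1 × 89 + 53  ⟹  53 = (1)·142 + (-1)·89
89 = 1 × 53 + 36  ⟹  36 = (-1)·142 + (2)·89
53 = 1 × 36 + 17  ⟹  17 = (2)·142 + (-3)·89
36 = 2 × 17 + 2  ⟹  2 = (-5)·142 + (8)·89
17 = 8 × 2 + 1  ⟹  1 = (42)·142 + (-67)·89
So (-67)·89 ≡ 1 (mod 142), i.e. 89^(-1) ≡ -67 ≡ 75 (mod 142).
Check: 89 × 75 = 6675 ≡ 1 (mod 142)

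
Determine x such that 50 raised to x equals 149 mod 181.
155

Baby-step giant-step with step n = ⌈√181⌉ = 14.
Baby steps 50^j mod 181 (j:value) for j=0..13: 0:1, 1:50, 2:147, 3:110, 4:70, 5:61, 6:154, 7:98, 8:13, 9:107, 10:101, 11:163, 12:5, 13:69.
Giant-step multiplier: 50^(-14) ≡ 50^(180-14) = 50^166 ≡ 33 (mod 181).
Giant steps γ_i = 149·33^i mod 181: γ_0=149, γ_1=30, γ_2=85, γ_3=90, γ_4=74, γ_5=89, γ_6=41, γ_7=86, γ_8=123, γ_9=77, γ_10=7, γ_11=50 (in table at j=1).
x = i·n + j = 11·14 + 1 = 155.
Check: 50^155 ≡ 149 (mod 181).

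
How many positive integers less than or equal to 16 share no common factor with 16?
8

16 = 2^4
φ(n) = n × ∏(1 - 1/p) for each prime p dividing n
φ(16) = 16 × (1 - 1/2) = 8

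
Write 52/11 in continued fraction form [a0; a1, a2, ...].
[4; 1, 2, 1, 2]

Euclidean algorithm steps:
52 = 4 × 11 + 8
11 = 1 × 8 + 3
8 = 2 × 3 + 2
3 = 1 × 2 + 1
2 = 2 × 1 + 0
Continued fraction: [4; 1, 2, 1, 2]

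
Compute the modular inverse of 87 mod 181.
129

gcd(87, 181) = 1, so the inverse exists.
Extended Euclidean algorithm on (181, 87):
181 = 2 × 87 + 7  ⟹  7 = (1)·181 + (-2)·87
87 = 12 × 7 + 3  ⟹  3 = (-12)·181 + (25)·87
7 = 2 × 3 + 1  ⟹  1 = (25)·181 + (-52)·87
So (-52)·87 ≡ 1 (mod 181), i.e. 87^(-1) ≡ -52 ≡ 129 (mod 181).
Check: 87 × 129 = 11223 ≡ 1 (mod 181)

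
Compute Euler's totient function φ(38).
18

38 = 2 × 19
φ(n) = n × ∏(1 - 1/p) for each prime p dividing n
φ(38) = 38 × (1 - 1/2) × (1 - 1/19) = 18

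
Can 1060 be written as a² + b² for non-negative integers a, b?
6² + 32² (a=6, b=32)

Factorization: 1060 = 2^2 × 5 × 53
By Fermat: n is sum of two squares iff every prime p ≡ 3 (mod 4) appears to even power.
All primes ≡ 3 (mod 4) appear to even power.
Search a = 0, 1, 2, … for 1060 - a² a perfect square: first hit at a = 6: 1060 - 36 = 1024 = 32².
1060 = 6² + 32² = 36 + 1024 ✓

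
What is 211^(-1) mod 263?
177

gcd(211, 263) = 1, so the inverse exists.
Extended Euclidean algorithm on (263, 211):
263 = 1 × 211 + 52  ⟹  52 = (1)·263 + (-1)·211
211 = 4 × 52 + 3  ⟹  3 = (-4)·263 + (5)·211
52 = 17 × 3 + 1  ⟹  1 = (69)·263 + (-86)·211
So (-86)·211 ≡ 1 (mod 263), i.e. 211^(-1) ≡ -86 ≡ 177 (mod 263).
Check: 211 × 177 = 37347 ≡ 1 (mod 263)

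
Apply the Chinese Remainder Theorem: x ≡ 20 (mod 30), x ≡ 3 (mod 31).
530

Using Chinese Remainder Theorem:
M = 30 × 31 = 930
M1 = 31, M2 = 30
y1 = 31^(-1) mod 30 = 1
y2 = 30^(-1) mod 31 = 30
x = (20×31×1 + 3×30×30) mod 930 = 530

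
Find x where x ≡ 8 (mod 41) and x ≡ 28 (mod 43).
1361

Using Chinese Remainder Theorem:
M = 41 × 43 = 1763
M1 = 43, M2 = 41
y1 = 43^(-1) mod 41 = 21
y2 = 41^(-1) mod 43 = 21
x = (8×43×21 + 28×41×21) mod 1763 = 1361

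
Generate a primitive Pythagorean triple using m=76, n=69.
(1015, 10488, 10537)

Euclid's formula: a = m² - n², b = 2mn, c = m² + n²
m = 76, n = 69
a = 76² - 69² = 5776 - 4761 = 1015
b = 2 × 76 × 69 = 10488
c = 76² + 69² = 5776 + 4761 = 10537
Verification: 1015² + 10488² = 1030225 + 109998144 = 111028369 = 10537² ✓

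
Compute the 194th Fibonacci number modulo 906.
445

Matrix identity: Q^n = [[F_(n+1), F_n], [F_n, F_(n-1)]] with Q = [[1,1],[1,0]].
n = 194 = 11000010₂. Square-and-multiply, entries mod 906:
Q^1 = [[1,1],[1,0]]
Q^3 = (Q^1)²·Q = [[3,2],[2,1]]
Q^6 = (Q^3)² = [[13,8],[8,5]]
Q^12 = (Q^6)² = [[233,144],[144,89]]
Q^24 = (Q^12)² = [[733,162],[162,571]]
Q^48 = (Q^24)² = [[1,150],[150,757]]
Q^97 = (Q^48)²·Q = [[301,757],[757,450]]
Q^194 = (Q^97)² = [[458,445],[445,13]]
F_194 mod 906 = Q^194[0][1] = 445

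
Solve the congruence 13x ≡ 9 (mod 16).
x ≡ 13 (mod 16)

gcd(13, 16) = 1, which divides 9, so solutions exist.
Find 13^(-1) mod 16 by the extended Euclidean algorithm:
16 = 1 × 13 + 3  ⟹  3 = (1)·16 + (-1)·13
13 = 4 × 3 + 1  ⟹  1 = (-4)·16 + (5)·13
So (5)·13 ≡ 1 (mod 16), i.e. 13^(-1) ≡ 5 (mod 16).
x ≡ 5 × 9 = 45 ≡ 13 (mod 16).
Check: 13 × 13 = 169 ≡ 9 (mod 16).
Unique solution: x ≡ 13 (mod 16)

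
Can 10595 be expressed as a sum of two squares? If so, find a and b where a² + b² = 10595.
Not possible

Factorization: 10595 = 5 × 13 × 163
By Fermat: n is sum of two squares iff every prime p ≡ 3 (mod 4) appears to even power.
Prime(s) ≡ 3 (mod 4) with odd exponent: [(163, 1)]
Therefore 10595 cannot be expressed as a² + b².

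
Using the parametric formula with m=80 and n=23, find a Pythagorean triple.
(5871, 3680, 6929)

Euclid's formula: a = m² - n², b = 2mn, c = m² + n²
m = 80, n = 23
a = 80² - 23² = 6400 - 529 = 5871
b = 2 × 80 × 23 = 3680
c = 80² + 23² = 6400 + 529 = 6929
Verification: 5871² + 3680² = 34468641 + 13542400 = 48011041 = 6929² ✓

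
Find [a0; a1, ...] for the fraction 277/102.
[2; 1, 2, 1, 1, 14]

Euclidean algorithm steps:
277 = 2 × 102 + 73
102 = 1 × 73 + 29
73 = 2 × 29 + 15
29 = 1 × 15 + 14
15 = 1 × 14 + 1
14 = 14 × 1 + 0
Continued fraction: [2; 1, 2, 1, 1, 14]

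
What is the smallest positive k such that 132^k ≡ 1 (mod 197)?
49

197 is prime, so ord(132) divides φ(197) = 196.
Divisors of 196: 1, 2, 4, 7, 14, 28, 49, 98, 196.
Repeated squaring: 132^1 ≡ 132, 132^2 ≡ 88, 132^4 ≡ 61, 132^8 ≡ 175, 132^16 ≡ 90, 132^32 ≡ 23, 132^64 ≡ 135, 132^128 ≡ 101 (mod 197).
Test 132^d mod 197 for each divisor d in increasing order:
132^1 ≡ 132
132^2 ≡ 88
132^4 ≡ 61
132^7 = 132^4·132^2·132^1 ≡ 164
132^14 = 132^8·132^4·132^2 ≡ 104
132^28 = 132^16·132^8·132^4 ≡ 178
132^49 = 132^32·132^16·132^1 ≡ 1  ← first divisor giving 1
The order is 49.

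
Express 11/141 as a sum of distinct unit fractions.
1/13 + 1/917 + 1/1680861

Greedy algorithm:
11/141: ceiling(141/11) = 13, use 1/13
2/1833: ceiling(1833/2) = 917, use 1/917
1/1680861: ceiling(1680861/1) = 1680861, use 1/1680861
Result: 11/141 = 1/13 + 1/917 + 1/1680861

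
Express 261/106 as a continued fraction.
[2; 2, 6, 8]

Euclidean algorithm steps:
261 = 2 × 106 + 49
106 = 2 × 49 + 8
49 = 6 × 8 + 1
8 = 8 × 1 + 0
Continued fraction: [2; 2, 6, 8]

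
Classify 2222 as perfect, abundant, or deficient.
deficient

Proper divisors of 2222: sum = 1 + 2 + 11 + 22 + 101 + 202 + 1111 = 1450
Since 1450 < 2222, 2222 is deficient.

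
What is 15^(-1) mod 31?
29

gcd(15, 31) = 1, so the inverse exists.
Extended Euclidean algorithm on (31, 15):
31 = 2 × 15 + 1  ⟹  1 = (1)·31 + (-2)·15
So (-2)·15 ≡ 1 (mod 31), i.e. 15^(-1) ≡ -2 ≡ 29 (mod 31).
Check: 15 × 29 = 435 ≡ 1 (mod 31)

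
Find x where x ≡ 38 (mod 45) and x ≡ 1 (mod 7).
218

Using Chinese Remainder Theorem:
M = 45 × 7 = 315
M1 = 7, M2 = 45
y1 = 7^(-1) mod 45 = 13
y2 = 45^(-1) mod 7 = 5
x = (38×7×13 + 1×45×5) mod 315 = 218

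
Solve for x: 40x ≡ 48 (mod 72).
x ≡ 3 (mod 9)

gcd(40, 72) = 8, which divides 48, so solutions exist.
Divide through by 8: 5x ≡ 6 (mod 9).
Find 5^(-1) mod 9 by the extended Euclidean algorithm:
9 = 1 × 5 + 4  ⟹  4 = (1)·9 + (-1)·5
5 = 1 × 4 + 1  ⟹  1 = (-1)·9 + (2)·5
So (2)·5 ≡ 1 (mod 9), i.e. 5^(-1) ≡ 2 (mod 9).
x ≡ 2 × 6 = 12 ≡ 3 (mod 9).
Check: 40 × 3 = 120 ≡ 48 (mod 72).
x ≡ 3 (mod 9), giving 8 solutions mod 72.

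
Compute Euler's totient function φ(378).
108

378 = 2 × 3^3 × 7
φ(n) = n × ∏(1 - 1/p) for each prime p dividing n
φ(378) = 378 × (1 - 1/2) × (1 - 1/3) × (1 - 1/7) = 108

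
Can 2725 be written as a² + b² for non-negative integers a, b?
15² + 50² (a=15, b=50)

Factorization: 2725 = 5^2 × 109
By Fermat: n is sum of two squares iff every prime p ≡ 3 (mod 4) appears to even power.
All primes ≡ 3 (mod 4) appear to even power.
Search a = 0, 1, 2, … for 2725 - a² a perfect square: first hit at a = 15: 2725 - 225 = 2500 = 50².
2725 = 15² + 50² = 225 + 2500 ✓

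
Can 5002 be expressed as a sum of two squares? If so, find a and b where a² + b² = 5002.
39² + 59² (a=39, b=59)

Factorization: 5002 = 2 × 41 × 61
By Fermat: n is sum of two squares iff every prime p ≡ 3 (mod 4) appears to even power.
All primes ≡ 3 (mod 4) appear to even power.
Search a = 0, 1, 2, … for 5002 - a² a perfect square: first hit at a = 39: 5002 - 1521 = 3481 = 59².
5002 = 39² + 59² = 1521 + 3481 ✓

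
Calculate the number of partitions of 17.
297

p(n) counts ways to write n as a sum of positive integers (order ignored).
Euler's pentagonal recurrence: p(k) = p(k-1) + p(k-2) - p(k-5) - p(k-7) + p(k-12) + p(k-15) - ... (offsets j(3j∓1)/2, signs ++--, p(0)=1, p(<0)=0).
DP table for k = 0..16: p(0)=1, p(1)=1, p(2)=2, p(3)=3, p(4)=5, p(5)=7, p(6)=11, p(7)=15, p(8)=22, p(9)=30, p(10)=42, p(11)=56, p(12)=77, p(13)=101, p(14)=135, p(15)=176, p(16)=231.
Final step: p(17) = p(16) + p(15) - p(12) - p(10) + p(5) + p(2)
= 231 + 176 - 77 - 42 + 7 + 2
= 297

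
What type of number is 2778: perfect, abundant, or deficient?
abundant

Proper divisors of 2778: sum = 1 + 2 + 3 + 6 + 463 + 926 + 1389 = 2790
Since 2790 > 2778, 2778 is abundant.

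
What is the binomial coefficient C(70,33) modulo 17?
0

Using Lucas' theorem:
Write n=70 and k=33 in base 17:
n in base 17: [4, 2]
k in base 17: [1, 16]
C(70,33) mod 17 = ∏ C(n_i, k_i) mod 17
Digit binomials (mod 17): C(4,1) = 4; C(2,16) = 0 (k_i > n_i)
Product: 4 × 0 = 0 ≡ 0 (mod 17)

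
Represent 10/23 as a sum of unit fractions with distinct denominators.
1/3 + 1/10 + 1/690

Greedy algorithm:
10/23: ceiling(23/10) = 3, use 1/3
7/69: ceiling(69/7) = 10, use 1/10
1/690: ceiling(690/1) = 690, use 1/690
Result: 10/23 = 1/3 + 1/10 + 1/690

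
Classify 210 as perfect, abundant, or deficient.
abundant

Proper divisors of 210: sum = 1 + 2 + 3 + 5 + 6 + 7 + 10 + 14 + 15 + 21 + 30 + 35 + 42 + 70 + 105 = 366
Since 366 > 210, 210 is abundant.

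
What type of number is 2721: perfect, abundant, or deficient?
deficient

Proper divisors of 2721: sum = 1 + 3 + 907 = 911
Since 911 < 2721, 2721 is deficient.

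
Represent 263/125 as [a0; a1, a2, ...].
[2; 9, 1, 1, 1, 1, 2]

Euclidean algorithm steps:
263 = 2 × 125 + 13
125 = 9 × 13 + 8
13 = 1 × 8 + 5
8 = 1 × 5 + 3
5 = 1 × 3 + 2
3 = 1 × 2 + 1
2 = 2 × 1 + 0
Continued fraction: [2; 9, 1, 1, 1, 1, 2]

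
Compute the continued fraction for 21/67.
[0; 3, 5, 4]

Euclidean algorithm steps:
21 = 0 × 67 + 21
67 = 3 × 21 + 4
21 = 5 × 4 + 1
4 = 4 × 1 + 0
Continued fraction: [0; 3, 5, 4]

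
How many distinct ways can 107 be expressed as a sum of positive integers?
431149389

p(n) counts ways to write n as a sum of positive integers (order ignored).
Euler's pentagonal recurrence: p(k) = p(k-1) + p(k-2) - p(k-5) - p(k-7) + p(k-12) + p(k-15) - ... (offsets j(3j∓1)/2, signs ++--, p(0)=1, p(<0)=0).
DP table for k = 0..106: p(0)=1, p(1)=1, p(2)=2, p(3)=3, p(4)=5, p(5)=7, p(6)=11, p(7)=15, p(8)=22, p(9)=30, p(10)=42, p(11)=56, p(12)=77, p(13)=101, p(14)=135, p(15)=176, p(16)=231, p(17)=297, p(18)=385, p(19)=490, p(20)=627, p(21)=792, p(22)=1002, p(23)=1255, p(24)=1575, p(25)=1958, p(26)=2436, p(27)=3010, p(28)=3718, p(29)=4565, p(30)=5604, p(31)=6842, p(32)=8349, p(33)=10143, p(34)=12310, p(35)=14883, p(36)=17977, p(37)=21637, p(38)=26015, p(39)=31185, p(40)=37338, p(41)=44583, p(42)=53174, p(43)=63261, p(44)=75175, p(45)=89134, p(46)=105558, p(47)=124754, p(48)=147273, p(49)=173525, p(50)=204226, p(51)=239943, p(52)=281589, p(53)=329931, p(54)=386155, p(55)=451276, p(56)=526823, p(57)=614154, p(58)=715220, p(59)=831820, p(60)=966467, p(61)=1121505, p(62)=1300156, p(63)=1505499, p(64)=1741630, p(65)=2012558, p(66)=2323520, p(67)=2679689, p(68)=3087735, p(69)=3554345, p(70)=4087968, p(71)=4697205, p(72)=5392783, p(73)=6185689, p(74)=7089500, p(75)=8118264, p(76)=9289091, p(77)=10619863, p(78)=12132164, p(79)=13848650, p(80)=15796476, p(81)=18004327, p(82)=20506255, p(83)=23338469, p(84)=26543660, p(85)=30167357, p(86)=34262962, p(87)=38887673, p(88)=44108109, p(89)=49995925, p(90)=56634173, p(91)=64112359, p(92)=72533807, p(93)=82010177, p(94)=92669720, p(95)=104651419, p(96)=118114304, p(97)=133230930, p(98)=150198136, p(99)=169229875, p(100)=190569292, p(101)=214481126, p(102)=241265379, p(103)=271248950, p(104)=304801365, p(105)=342325709, p(106)=384276336.
Final step: p(107) = p(106) + p(105) - p(102) - p(100) + p(95) + p(92) - p(85) - p(81) + p(72) + p(67) - p(56) - p(50) + p(37) + p(30) - p(15) - p(7)
= 384276336 + 342325709 - 241265379 - 190569292 + 104651419 + 72533807 - 30167357 - 18004327 + 5392783 + 2679689 - 526823 - 204226 + 21637 + 5604 - 176 - 15
= 431149389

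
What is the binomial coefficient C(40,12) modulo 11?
10

Using Lucas' theorem:
Write n=40 and k=12 in base 11:
n in base 11: [3, 7]
k in base 11: [1, 1]
C(40,12) mod 11 = ∏ C(n_i, k_i) mod 11
Digit binomials (mod 11): C(3,1) = 3; C(7,1) = 7
Product: 3 × 7 = 21 ≡ 10 (mod 11)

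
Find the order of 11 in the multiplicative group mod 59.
58

59 is prime, so ord(11) divides φ(59) = 58.
Divisors of 58: 1, 2, 29, 58.
Repeated squaring: 11^1 ≡ 11, 11^2 ≡ 3, 11^4 ≡ 9, 11^8 ≡ 22, 11^16 ≡ 12, 11^32 ≡ 26 (mod 59).
Test 11^d mod 59 for each divisor d in increasing order:
11^1 ≡ 11
11^2 ≡ 3
11^29 = 11^16·11^8·11^4·11^1 ≡ 58
11^58 = 11^32·11^16·11^8·11^2 ≡ 1  ← first divisor giving 1
The order is 58.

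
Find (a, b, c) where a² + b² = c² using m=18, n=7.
(275, 252, 373)

Euclid's formula: a = m² - n², b = 2mn, c = m² + n²
m = 18, n = 7
a = 18² - 7² = 324 - 49 = 275
b = 2 × 18 × 7 = 252
c = 18² + 7² = 324 + 49 = 373
Verification: 275² + 252² = 75625 + 63504 = 139129 = 373² ✓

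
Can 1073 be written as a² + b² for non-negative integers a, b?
7² + 32² (a=7, b=32)

Factorization: 1073 = 29 × 37
By Fermat: n is sum of two squares iff every prime p ≡ 3 (mod 4) appears to even power.
All primes ≡ 3 (mod 4) appear to even power.
Search a = 0, 1, 2, … for 1073 - a² a perfect square: first hit at a = 7: 1073 - 49 = 1024 = 32².
1073 = 7² + 32² = 49 + 1024 ✓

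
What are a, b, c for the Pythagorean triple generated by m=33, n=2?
(1085, 132, 1093)

Euclid's formula: a = m² - n², b = 2mn, c = m² + n²
m = 33, n = 2
a = 33² - 2² = 1089 - 4 = 1085
b = 2 × 33 × 2 = 132
c = 33² + 2² = 1089 + 4 = 1093
Verification: 1085² + 132² = 1177225 + 17424 = 1194649 = 1093² ✓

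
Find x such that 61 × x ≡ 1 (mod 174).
97

gcd(61, 174) = 1, so the inverse exists.
Extended Euclidean algorithm on (174, 61):
174 = 2 × 61 + 52  ⟹  52 = (1)·174 + (-2)·61
61 = 1 × 52 + 9  ⟹  9 = (-1)·174 + (3)·61
52 = 5 × 9 + 7  ⟹  7 = (6)·174 + (-17)·61
9 = 1 × 7 + 2  ⟹  2 = (-7)·174 + (20)·61
7 = 3 × 2 + 1  ⟹  1 = (27)·174 + (-77)·61
So (-77)·61 ≡ 1 (mod 174), i.e. 61^(-1) ≡ -77 ≡ 97 (mod 174).
Check: 61 × 97 = 5917 ≡ 1 (mod 174)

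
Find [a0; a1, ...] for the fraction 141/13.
[10; 1, 5, 2]

Euclidean algorithm steps:
141 = 10 × 13 + 11
13 = 1 × 11 + 2
11 = 5 × 2 + 1
2 = 2 × 1 + 0
Continued fraction: [10; 1, 5, 2]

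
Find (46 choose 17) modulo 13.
1

Using Lucas' theorem:
Write n=46 and k=17 in base 13:
n in base 13: [3, 7]
k in base 13: [1, 4]
C(46,17) mod 13 = ∏ C(n_i, k_i) mod 13
Digit binomials (mod 13): C(3,1) = 3; C(7,4) = 35 ≡ 9
Product: 3 × 9 = 27 ≡ 1 (mod 13)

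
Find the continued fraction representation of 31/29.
[1; 14, 2]

Euclidean algorithm steps:
31 = 1 × 29 + 2
29 = 14 × 2 + 1
2 = 2 × 1 + 0
Continued fraction: [1; 14, 2]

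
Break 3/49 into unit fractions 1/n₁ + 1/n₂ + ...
1/17 + 1/417 + 1/347361

Greedy algorithm:
3/49: ceiling(49/3) = 17, use 1/17
2/833: ceiling(833/2) = 417, use 1/417
1/347361: ceiling(347361/1) = 347361, use 1/347361
Result: 3/49 = 1/17 + 1/417 + 1/347361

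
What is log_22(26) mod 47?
3

Baby-step giant-step with step n = ⌈√47⌉ = 7.
Baby steps 22^j mod 47 (j:value) for j=0..6: 0:1, 1:22, 2:14, 3:26, 4:8, 5:35, 6:18.
h = 26 is already in the table at j=3, so x = 3.
Check: 22^3 ≡ 26 (mod 47).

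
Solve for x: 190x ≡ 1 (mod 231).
169

gcd(190, 231) = 1, so the inverse exists.
Extended Euclidean algorithm on (231, 190):
231 = 1 × 190 + 41  ⟹  41 = (1)·231 + (-1)·190
190 = 4 × 41 + 26  ⟹  26 = (-4)·231 + (5)·190
41 = 1 × 26 + 15  ⟹  15 = (5)·231 + (-6)·190
26 = 1 × 15 + 11  ⟹  11 = (-9)·231 + (11)·190
15 = 1 × 11 + 4  ⟹  4 = (14)·231 + (-17)·190
11 = 2 × 4 + 3  ⟹  3 = (-37)·231 + (45)·190
4 = 1 × 3 + 1  ⟹  1 = (51)·231 + (-62)·190
So (-62)·190 ≡ 1 (mod 231), i.e. 190^(-1) ≡ -62 ≡ 169 (mod 231).
Check: 190 × 169 = 32110 ≡ 1 (mod 231)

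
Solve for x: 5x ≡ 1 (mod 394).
79

gcd(5, 394) = 1, so the inverse exists.
Extended Euclidean algorithm on (394, 5):
394 = 78 × 5 + 4  ⟹  4 = (1)·394 + (-78)·5
5 = 1 × 4 + 1  ⟹  1 = (-1)·394 + (79)·5
So (79)·5 ≡ 1 (mod 394), i.e. 5^(-1) ≡ 79 (mod 394).
Check: 5 × 79 = 395 ≡ 1 (mod 394)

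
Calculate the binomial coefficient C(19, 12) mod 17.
0

Using Lucas' theorem:
Write n=19 and k=12 in base 17:
n in base 17: [1, 2]
k in base 17: [0, 12]
C(19,12) mod 17 = ∏ C(n_i, k_i) mod 17
Digit binomials (mod 17): C(1,0) = 1; C(2,12) = 0 (k_i > n_i)
Product: 1 × 0 = 0 ≡ 0 (mod 17)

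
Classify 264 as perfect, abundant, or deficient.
abundant

Proper divisors of 264: sum = 1 + 2 + 3 + 4 + 6 + 8 + 11 + 12 + 22 + 24 + 33 + 44 + 66 + 88 + 132 = 456
Since 456 > 264, 264 is abundant.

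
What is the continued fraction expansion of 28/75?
[0; 2, 1, 2, 9]

Euclidean algorithm steps:
28 = 0 × 75 + 28
75 = 2 × 28 + 19
28 = 1 × 19 + 9
19 = 2 × 9 + 1
9 = 9 × 1 + 0
Continued fraction: [0; 2, 1, 2, 9]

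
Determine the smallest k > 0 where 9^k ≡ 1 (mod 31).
15

31 is prime, so ord(9) divides φ(31) = 30.
Divisors of 30: 1, 2, 3, 5, 6, 10, 15, 30.
Repeated squaring: 9^1 ≡ 9, 9^2 ≡ 19, 9^4 ≡ 20, 9^8 ≡ 28, 9^16 ≡ 9 (mod 31).
Test 9^d mod 31 for each divisor d in increasing order:
9^1 ≡ 9
9^2 ≡ 19
9^3 = 9^2·9^1 ≡ 16
9^5 = 9^4·9^1 ≡ 25
9^6 = 9^4·9^2 ≡ 8
9^10 = 9^8·9^2 ≡ 5
9^15 = 9^8·9^4·9^2·9^1 ≡ 1  ← first divisor giving 1
The order is 15.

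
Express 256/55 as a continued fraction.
[4; 1, 1, 1, 8, 2]

Euclidean algorithm steps:
256 = 4 × 55 + 36
55 = 1 × 36 + 19
36 = 1 × 19 + 17
19 = 1 × 17 + 2
17 = 8 × 2 + 1
2 = 2 × 1 + 0
Continued fraction: [4; 1, 1, 1, 8, 2]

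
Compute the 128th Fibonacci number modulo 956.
41

Matrix identity: Q^n = [[F_(n+1), F_n], [F_n, F_(n-1)]] with Q = [[1,1],[1,0]].
n = 128 = 10000000₂. Square-and-multiply, entries mod 956:
Q^1 = [[1,1],[1,0]]
Q^2 = (Q^1)² = [[2,1],[1,1]]
Q^4 = (Q^2)² = [[5,3],[3,2]]
Q^8 = (Q^4)² = [[34,21],[21,13]]
Q^16 = (Q^8)² = [[641,31],[31,610]]
Q^32 = (Q^16)² = [[762,541],[541,221]]
Q^64 = (Q^32)² = [[497,267],[267,230]]
Q^128 = (Q^64)² = [[906,41],[41,865]]
F_128 mod 956 = Q^128[0][1] = 41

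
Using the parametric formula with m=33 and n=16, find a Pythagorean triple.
(833, 1056, 1345)

Euclid's formula: a = m² - n², b = 2mn, c = m² + n²
m = 33, n = 16
a = 33² - 16² = 1089 - 256 = 833
b = 2 × 33 × 16 = 1056
c = 33² + 16² = 1089 + 256 = 1345
Verification: 833² + 1056² = 693889 + 1115136 = 1809025 = 1345² ✓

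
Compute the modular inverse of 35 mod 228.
215

gcd(35, 228) = 1, so the inverse exists.
Extended Euclidean algorithm on (228, 35):
228 = 6 × 35 + 18  ⟹  18 = (1)·228 + (-6)·35
35 = 1 × 18 + 17  ⟹  17 = (-1)·228 + (7)·35
18 = 1 × 17 + 1  ⟹  1 = (2)·228 + (-13)·35
So (-13)·35 ≡ 1 (mod 228), i.e. 35^(-1) ≡ -13 ≡ 215 (mod 228).
Check: 35 × 215 = 7525 ≡ 1 (mod 228)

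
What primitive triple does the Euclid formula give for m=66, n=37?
(2987, 4884, 5725)

Euclid's formula: a = m² - n², b = 2mn, c = m² + n²
m = 66, n = 37
a = 66² - 37² = 4356 - 1369 = 2987
b = 2 × 66 × 37 = 4884
c = 66² + 37² = 4356 + 1369 = 5725
Verification: 2987² + 4884² = 8922169 + 23853456 = 32775625 = 5725² ✓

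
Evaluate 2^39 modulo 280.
8

Repeated squaring. Binary of 39 = 100111.
2^1 ≡ 2 (mod 280); 2^2 ≡ 4 (mod 280); 2^4 ≡ 16 (mod 280); 2^8 ≡ 256 (mod 280); 2^16 ≡ 16 (mod 280); 2^32 ≡ 256 (mod 280)
2^39 = 2^1 × 2^2 × 2^4 × 2^32 ≡ 8 (mod 280)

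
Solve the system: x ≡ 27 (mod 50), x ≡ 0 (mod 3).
27

Using Chinese Remainder Theorem:
M = 50 × 3 = 150
M1 = 3, M2 = 50
y1 = 3^(-1) mod 50 = 17
y2 = 50^(-1) mod 3 = 2
x = (27×3×17 + 0×50×2) mod 150 = 27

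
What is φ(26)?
12

26 = 2 × 13
φ(n) = n × ∏(1 - 1/p) for each prime p dividing n
φ(26) = 26 × (1 - 1/2) × (1 - 1/13) = 12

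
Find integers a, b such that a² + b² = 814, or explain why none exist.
Not possible

Factorization: 814 = 2 × 11 × 37
By Fermat: n is sum of two squares iff every prime p ≡ 3 (mod 4) appears to even power.
Prime(s) ≡ 3 (mod 4) with odd exponent: [(11, 1)]
Therefore 814 cannot be expressed as a² + b².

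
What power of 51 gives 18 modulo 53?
9

Baby-step giant-step with step n = ⌈√53⌉ = 8.
Baby steps 51^j mod 53 (j:value) for j=0..7: 0:1, 1:51, 2:4, 3:45, 4:16, 5:21, 6:11, 7:31.
Giant-step multiplier: 51^(-8) ≡ 51^(52-8) = 51^44 ≡ 47 (mod 53).
Giant steps γ_i = 18·47^i mod 53: γ_0=18, γ_1=51 (in table at j=1).
x = i·n + j = 1·8 + 1 = 9.
Check: 51^9 ≡ 18 (mod 53).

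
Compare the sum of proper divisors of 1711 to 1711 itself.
deficient

Proper divisors of 1711: sum = 1 + 29 + 59 = 89
Since 89 < 1711, 1711 is deficient.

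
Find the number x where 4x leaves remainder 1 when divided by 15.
4

gcd(4, 15) = 1, so the inverse exists.
Extended Euclidean algorithm on (15, 4):
15 = 3 × 4 + 3  ⟹  3 = (1)·15 + (-3)·4
4 = 1 × 3 + 1  ⟹  1 = (-1)·15 + (4)·4
So (4)·4 ≡ 1 (mod 15), i.e. 4^(-1) ≡ 4 (mod 15).
Check: 4 × 4 = 16 ≡ 1 (mod 15)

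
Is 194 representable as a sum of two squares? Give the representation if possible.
5² + 13² (a=5, b=13)

Factorization: 194 = 2 × 97
By Fermat: n is sum of two squares iff every prime p ≡ 3 (mod 4) appears to even power.
All primes ≡ 3 (mod 4) appear to even power.
Search a = 0, 1, 2, … for 194 - a² a perfect square: first hit at a = 5: 194 - 25 = 169 = 13².
194 = 5² + 13² = 25 + 169 ✓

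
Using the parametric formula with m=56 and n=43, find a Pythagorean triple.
(1287, 4816, 4985)

Euclid's formula: a = m² - n², b = 2mn, c = m² + n²
m = 56, n = 43
a = 56² - 43² = 3136 - 1849 = 1287
b = 2 × 56 × 43 = 4816
c = 56² + 43² = 3136 + 1849 = 4985
Verification: 1287² + 4816² = 1656369 + 23193856 = 24850225 = 4985² ✓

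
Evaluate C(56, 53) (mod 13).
4

Using Lucas' theorem:
Write n=56 and k=53 in base 13:
n in base 13: [4, 4]
k in base 13: [4, 1]
C(56,53) mod 13 = ∏ C(n_i, k_i) mod 13
Digit binomials (mod 13): C(4,4) = 1; C(4,1) = 4
Product: 1 × 4 = 4 ≡ 4 (mod 13)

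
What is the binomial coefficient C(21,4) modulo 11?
1

Using Lucas' theorem:
Write n=21 and k=4 in base 11:
n in base 11: [1, 10]
k in base 11: [0, 4]
C(21,4) mod 11 = ∏ C(n_i, k_i) mod 11
Digit binomials (mod 11): C(1,0) = 1; C(10,4) = 210 ≡ 1
Product: 1 × 1 = 1 ≡ 1 (mod 11)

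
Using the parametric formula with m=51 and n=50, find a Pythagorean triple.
(101, 5100, 5101)

Euclid's formula: a = m² - n², b = 2mn, c = m² + n²
m = 51, n = 50
a = 51² - 50² = 2601 - 2500 = 101
b = 2 × 51 × 50 = 5100
c = 51² + 50² = 2601 + 2500 = 5101
Verification: 101² + 5100² = 10201 + 26010000 = 26020201 = 5101² ✓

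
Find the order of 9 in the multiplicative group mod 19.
9

19 is prime, so ord(9) divides φ(19) = 18.
Divisors of 18: 1, 2, 3, 6, 9, 18.
Repeated squaring: 9^1 ≡ 9, 9^2 ≡ 5, 9^4 ≡ 6, 9^8 ≡ 17, 9^16 ≡ 4 (mod 19).
Test 9^d mod 19 for each divisor d in increasing order:
9^1 ≡ 9
9^2 ≡ 5
9^3 = 9^2·9^1 ≡ 7
9^6 = 9^4·9^2 ≡ 11
9^9 = 9^8·9^1 ≡ 1  ← first divisor giving 1
The order is 9.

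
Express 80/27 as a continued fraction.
[2; 1, 26]

Euclidean algorithm steps:
80 = 2 × 27 + 26
27 = 1 × 26 + 1
26 = 26 × 1 + 0
Continued fraction: [2; 1, 26]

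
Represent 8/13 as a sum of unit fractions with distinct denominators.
1/2 + 1/9 + 1/234

Greedy algorithm:
8/13: ceiling(13/8) = 2, use 1/2
3/26: ceiling(26/3) = 9, use 1/9
1/234: ceiling(234/1) = 234, use 1/234
Result: 8/13 = 1/2 + 1/9 + 1/234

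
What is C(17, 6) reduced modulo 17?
0

Using Lucas' theorem:
Write n=17 and k=6 in base 17:
n in base 17: [1, 0]
k in base 17: [0, 6]
C(17,6) mod 17 = ∏ C(n_i, k_i) mod 17
Digit binomials (mod 17): C(1,0) = 1; C(0,6) = 0 (k_i > n_i)
Product: 1 × 0 = 0 ≡ 0 (mod 17)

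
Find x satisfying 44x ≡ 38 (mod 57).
x ≡ 19 (mod 57)

gcd(44, 57) = 1, which divides 38, so solutions exist.
Find 44^(-1) mod 57 by the extended Euclidean algorithm:
57 = 1 × 44 + 13  ⟹  13 = (1)·57 + (-1)·44
44 = 3 × 13 + 5  ⟹  5 = (-3)·57 + (4)·44
13 = 2 × 5 + 3  ⟹  3 = (7)·57 + (-9)·44
5 = 1 × 3 + 2  ⟹  2 = (-10)·57 + (13)·44
3 = 1 × 2 + 1  ⟹  1 = (17)·57 + (-22)·44
So (-22)·44 ≡ 1 (mod 57), i.e. 44^(-1) ≡ -22 ≡ 35 (mod 57).
x ≡ 35 × 38 = 1330 ≡ 19 (mod 57).
Check: 44 × 19 = 836 ≡ 38 (mod 57).
Unique solution: x ≡ 19 (mod 57)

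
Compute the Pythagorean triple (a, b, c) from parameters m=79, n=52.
(3537, 8216, 8945)

Euclid's formula: a = m² - n², b = 2mn, c = m² + n²
m = 79, n = 52
a = 79² - 52² = 6241 - 2704 = 3537
b = 2 × 79 × 52 = 8216
c = 79² + 52² = 6241 + 2704 = 8945
Verification: 3537² + 8216² = 12510369 + 67502656 = 80013025 = 8945² ✓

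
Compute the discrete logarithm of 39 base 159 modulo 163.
76

Baby-step giant-step with step n = ⌈√163⌉ = 13.
Baby steps 159^j mod 163 (j:value) for j=0..12: 0:1, 1:159, 2:16, 3:99, 4:93, 5:117, 6:21, 7:79, 8:10, 9:123, 10:160, 11:12, 12:115.
Giant-step multiplier: 159^(-13) ≡ 159^(162-13) = 159^149 ≡ 45 (mod 163).
Giant steps γ_i = 39·45^i mod 163: γ_0=39, γ_1=125, γ_2=83, γ_3=149, γ_4=22, γ_5=12 (in table at j=11).
x = i·n + j = 5·13 + 11 = 76.
Check: 159^76 ≡ 39 (mod 163).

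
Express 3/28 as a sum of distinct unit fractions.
1/10 + 1/140

Greedy algorithm:
3/28: ceiling(28/3) = 10, use 1/10
1/140: ceiling(140/1) = 140, use 1/140
Result: 3/28 = 1/10 + 1/140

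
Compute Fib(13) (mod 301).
233

Matrix identity: Q^n = [[F_(n+1), F_n], [F_n, F_(n-1)]] with Q = [[1,1],[1,0]].
n = 13 = 1101₂. Square-and-multiply, entries mod 301:
Q^1 = [[1,1],[1,0]]
Q^3 = (Q^1)²·Q = [[3,2],[2,1]]
Q^6 = (Q^3)² = [[13,8],[8,5]]
Q^13 = (Q^6)²·Q = [[76,233],[233,144]]
F_13 mod 301 = Q^13[0][1] = 233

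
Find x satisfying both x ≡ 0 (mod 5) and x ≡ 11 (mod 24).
35

Using Chinese Remainder Theorem:
M = 5 × 24 = 120
M1 = 24, M2 = 5
y1 = 24^(-1) mod 5 = 4
y2 = 5^(-1) mod 24 = 5
x = (0×24×4 + 11×5×5) mod 120 = 35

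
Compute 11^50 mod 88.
33

Repeated squaring. Binary of 50 = 110010.
11^1 ≡ 11 (mod 88); 11^2 ≡ 33 (mod 88); 11^4 ≡ 33 (mod 88); 11^8 ≡ 33 (mod 88); 11^16 ≡ 33 (mod 88); 11^32 ≡ 33 (mod 88)
11^50 = 11^2 × 11^16 × 11^32 ≡ 33 (mod 88)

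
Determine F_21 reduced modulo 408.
338

Matrix identity: Q^n = [[F_(n+1), F_n], [F_n, F_(n-1)]] with Q = [[1,1],[1,0]].
n = 21 = 10101₂. Square-and-multiply, entries mod 408:
Q^1 = [[1,1],[1,0]]
Q^2 = (Q^1)² = [[2,1],[1,1]]
Q^5 = (Q^2)²·Q = [[8,5],[5,3]]
Q^10 = (Q^5)² = [[89,55],[55,34]]
Q^21 = (Q^10)²·Q = [[167,338],[338,237]]
F_21 mod 408 = Q^21[0][1] = 338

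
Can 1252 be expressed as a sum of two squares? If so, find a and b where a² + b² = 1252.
24² + 26² (a=24, b=26)

Factorization: 1252 = 2^2 × 313
By Fermat: n is sum of two squares iff every prime p ≡ 3 (mod 4) appears to even power.
All primes ≡ 3 (mod 4) appear to even power.
Search a = 0, 1, 2, … for 1252 - a² a perfect square: first hit at a = 24: 1252 - 576 = 676 = 26².
1252 = 24² + 26² = 576 + 676 ✓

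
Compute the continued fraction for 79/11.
[7; 5, 2]

Euclidean algorithm steps:
79 = 7 × 11 + 2
11 = 5 × 2 + 1
2 = 2 × 1 + 0
Continued fraction: [7; 5, 2]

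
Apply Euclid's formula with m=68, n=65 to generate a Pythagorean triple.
(399, 8840, 8849)

Euclid's formula: a = m² - n², b = 2mn, c = m² + n²
m = 68, n = 65
a = 68² - 65² = 4624 - 4225 = 399
b = 2 × 68 × 65 = 8840
c = 68² + 65² = 4624 + 4225 = 8849
Verification: 399² + 8840² = 159201 + 78145600 = 78304801 = 8849² ✓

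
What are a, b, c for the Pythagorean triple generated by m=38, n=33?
(355, 2508, 2533)

Euclid's formula: a = m² - n², b = 2mn, c = m² + n²
m = 38, n = 33
a = 38² - 33² = 1444 - 1089 = 355
b = 2 × 38 × 33 = 2508
c = 38² + 33² = 1444 + 1089 = 2533
Verification: 355² + 2508² = 126025 + 6290064 = 6416089 = 2533² ✓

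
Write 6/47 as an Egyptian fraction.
1/8 + 1/376

Greedy algorithm:
6/47: ceiling(47/6) = 8, use 1/8
1/376: ceiling(376/1) = 376, use 1/376
Result: 6/47 = 1/8 + 1/376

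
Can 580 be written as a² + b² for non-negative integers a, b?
2² + 24² (a=2, b=24)

Factorization: 580 = 2^2 × 5 × 29
By Fermat: n is sum of two squares iff every prime p ≡ 3 (mod 4) appears to even power.
All primes ≡ 3 (mod 4) appear to even power.
Search a = 0, 1, 2, … for 580 - a² a perfect square: first hit at a = 2: 580 - 4 = 576 = 24².
580 = 2² + 24² = 4 + 576 ✓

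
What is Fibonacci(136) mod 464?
171

Matrix identity: Q^n = [[F_(n+1), F_n], [F_n, F_(n-1)]] with Q = [[1,1],[1,0]].
n = 136 = 10001000₂. Square-and-multiply, entries mod 464:
Q^1 = [[1,1],[1,0]]
Q^2 = (Q^1)² = [[2,1],[1,1]]
Q^4 = (Q^2)² = [[5,3],[3,2]]
Q^8 = (Q^4)² = [[34,21],[21,13]]
Q^17 = (Q^8)²·Q = [[264,205],[205,59]]
Q^34 = (Q^17)² = [[361,327],[327,34]]
Q^68 = (Q^34)² = [[146,173],[173,437]]
Q^136 = (Q^68)² = [[205,171],[171,34]]
F_136 mod 464 = Q^136[0][1] = 171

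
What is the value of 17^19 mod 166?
21

Repeated squaring. Binary of 19 = 10011.
17^1 ≡ 17 (mod 166); 17^2 ≡ 123 (mod 166); 17^4 ≡ 23 (mod 166); 17^8 ≡ 31 (mod 166); 17^16 ≡ 131 (mod 166)
17^19 = 17^1 × 17^2 × 17^16 ≡ 21 (mod 166)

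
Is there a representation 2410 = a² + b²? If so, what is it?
3² + 49² (a=3, b=49)

Factorization: 2410 = 2 × 5 × 241
By Fermat: n is sum of two squares iff every prime p ≡ 3 (mod 4) appears to even power.
All primes ≡ 3 (mod 4) appear to even power.
Search a = 0, 1, 2, … for 2410 - a² a perfect square: first hit at a = 3: 2410 - 9 = 2401 = 49².
2410 = 3² + 49² = 9 + 2401 ✓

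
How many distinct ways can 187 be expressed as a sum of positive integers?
1280011042268

p(n) counts ways to write n as a sum of positive integers (order ignored).
Euler's pentagonal recurrence: p(k) = p(k-1) + p(k-2) - p(k-5) - p(k-7) + p(k-12) + p(k-15) - ... (offsets j(3j∓1)/2, signs ++--, p(0)=1, p(<0)=0).
DP table for k = 0..186: p(0)=1, p(1)=1, p(2)=2, p(3)=3, p(4)=5, p(5)=7, p(6)=11, p(7)=15, p(8)=22, p(9)=30, p(10)=42, p(11)=56, p(12)=77, p(13)=101, p(14)=135, p(15)=176, p(16)=231, p(17)=297, p(18)=385, p(19)=490, p(20)=627, p(21)=792, p(22)=1002, p(23)=1255, p(24)=1575, p(25)=1958, p(26)=2436, p(27)=3010, p(28)=3718, p(29)=4565, p(30)=5604, p(31)=6842, p(32)=8349, p(33)=10143, p(34)=12310, p(35)=14883, p(36)=17977, p(37)=21637, p(38)=26015, p(39)=31185, p(40)=37338, p(41)=44583, p(42)=53174, p(43)=63261, p(44)=75175, p(45)=89134, p(46)=105558, p(47)=124754, p(48)=147273, p(49)=173525, p(50)=204226, p(51)=239943, p(52)=281589, p(53)=329931, p(54)=386155, p(55)=451276, p(56)=526823, p(57)=614154, p(58)=715220, p(59)=831820, p(60)=966467, p(61)=1121505, p(62)=1300156, p(63)=1505499, p(64)=1741630, p(65)=2012558, p(66)=2323520, p(67)=2679689, p(68)=3087735, p(69)=3554345, p(70)=4087968, p(71)=4697205, p(72)=5392783, p(73)=6185689, p(74)=7089500, p(75)=8118264, p(76)=9289091, p(77)=10619863, p(78)=12132164, p(79)=13848650, p(80)=15796476, p(81)=18004327, p(82)=20506255, p(83)=23338469, p(84)=26543660, p(85)=30167357, p(86)=34262962, p(87)=38887673, p(88)=44108109, p(89)=49995925, p(90)=56634173, p(91)=64112359, p(92)=72533807, p(93)=82010177, p(94)=92669720, p(95)=104651419, p(96)=118114304, p(97)=133230930, p(98)=150198136, p(99)=169229875, p(100)=190569292, p(101)=214481126, p(102)=241265379, p(103)=271248950, p(104)=304801365, p(105)=342325709, p(106)=384276336, p(107)=431149389, p(108)=483502844, p(109)=541946240, p(110)=607163746, p(111)=679903203, p(112)=761002156, p(113)=851376628, p(114)=952050665, p(115)=1064144451, p(116)=1188908248, p(117)=1327710076, p(118)=1482074143, p(119)=1653668665, p(120)=1844349560, p(121)=2056148051, p(122)=2291320912, p(123)=2552338241, p(124)=2841940500, p(125)=3163127352, p(126)=3519222692, p(127)=3913864295, p(128)=4351078600, p(129)=4835271870, p(130)=5371315400, p(131)=5964539504, p(132)=6620830889, p(133)=7346629512, p(134)=8149040695, p(135)=9035836076, p(136)=10015581680, p(137)=11097645016, p(138)=12292341831, p(139)=13610949895, p(140)=15065878135, p(141)=16670689208, p(142)=18440293320, p(143)=20390982757, p(144)=22540654445, p(145)=24908858009, p(146)=27517052599, p(147)=30388671978, p(148)=33549419497, p(149)=37027355200, p(150)=40853235313, p(151)=45060624582, p(152)=49686288421, p(153)=54770336324, p(154)=60356673280, p(155)=66493182097, p(156)=73232243759, p(157)=80630964769, p(158)=88751778802, p(159)=97662728555, p(160)=107438159466, p(161)=118159068427, p(162)=129913904637, p(163)=142798995930, p(164)=156919475295, p(165)=172389800255, p(166)=189334822579, p(167)=207890420102, p(168)=228204732751, p(169)=250438925115, p(170)=274768617130, p(171)=301384802048, p(172)=330495499613, p(173)=362326859895, p(174)=397125074750, p(175)=435157697830, p(176)=476715857290, p(177)=522115831195, p(178)=571701605655, p(179)=625846753120, p(180)=684957390936, p(181)=749474411781, p(182)=819876908323, p(183)=896684817527, p(184)=980462880430, p(185)=1071823774337, p(186)=1171432692373.
Final step: p(187) = p(186) + p(185) - p(182) - p(180) + p(175) + p(172) - p(165) - p(161) + p(152) + p(147) - p(136) - p(130) + p(117) + p(110) - p(95) - p(87) + p(70) + p(61) - p(42) - p(32) + p(11) + p(0)
= 1171432692373 + 1071823774337 - 819876908323 - 684957390936 + 435157697830 + 330495499613 - 172389800255 - 118159068427 + 49686288421 + 30388671978 - 10015581680 - 5371315400 + 1327710076 + 607163746 - 104651419 - 38887673 + 4087968 + 1121505 - 53174 - 8349 + 56 + 1
= 1280011042268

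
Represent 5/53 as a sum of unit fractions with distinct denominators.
1/11 + 1/292 + 1/170236

Greedy algorithm:
5/53: ceiling(53/5) = 11, use 1/11
2/583: ceiling(583/2) = 292, use 1/292
1/170236: ceiling(170236/1) = 170236, use 1/170236
Result: 5/53 = 1/11 + 1/292 + 1/170236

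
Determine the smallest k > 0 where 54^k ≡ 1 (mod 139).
69

139 is prime, so ord(54) divides φ(139) = 138.
Divisors of 138: 1, 2, 3, 6, 23, 46, 69, 138.
Repeated squaring: 54^1 ≡ 54, 54^2 ≡ 136, 54^4 ≡ 9, 54^8 ≡ 81, 54^16 ≡ 28, 54^32 ≡ 89, 54^64 ≡ 137, 54^128 ≡ 4 (mod 139).
Test 54^d mod 139 for each divisor d in increasing order:
54^1 ≡ 54
54^2 ≡ 136
54^3 = 54^2·54^1 ≡ 116
54^6 = 54^4·54^2 ≡ 112
54^23 = 54^16·54^4·54^2·54^1 ≡ 42
54^46 = 54^32·54^8·54^4·54^2 ≡ 96
54^69 = 54^64·54^4·54^1 ≡ 1  ← first divisor giving 1
The order is 69.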